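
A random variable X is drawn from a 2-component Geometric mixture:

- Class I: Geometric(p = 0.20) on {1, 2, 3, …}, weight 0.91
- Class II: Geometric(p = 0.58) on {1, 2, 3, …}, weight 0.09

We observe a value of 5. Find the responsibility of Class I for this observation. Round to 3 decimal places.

0.979

Apply Bayes' rule: the posterior for each component is proportional to its prior times its likelihood at x.
Evaluate each component's likelihood at the observed value:
  f_I = 0.08192
  f_II = 0.0180478
Prior × likelihood for each component:
  π_I·f_I = 0.91 × 0.08192 = 0.0745472
  π_II·f_II = 0.09 × 0.0180478 = 0.00162431
Normaliser: 0.0745472 + 0.00162431 = 0.0761715
Responsibility of Class I: 0.0745472 / 0.0761715 ≈ 0.979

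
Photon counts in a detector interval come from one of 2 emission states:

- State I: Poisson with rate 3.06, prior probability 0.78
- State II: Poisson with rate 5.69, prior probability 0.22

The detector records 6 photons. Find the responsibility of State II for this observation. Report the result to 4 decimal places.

Posterior ∝ prior × likelihood, so P(k | x) ∝ w_k f_k(x); normalise over all components.
Evaluate each component's likelihood at the observed value:
  f_I = 0.0534632
  f_II = 0.159296
Multiply by the mixture weights:
  w_I·f_I = 0.78 × 0.0534632 = 0.0417013
  w_II·f_II = 0.22 × 0.159296 = 0.0350452
Evidence: 0.0417013 + 0.0350452 = 0.0767465
P(State II | 6 photons) = 0.0350452 / 0.0767465 ≈ 0.4566

0.4566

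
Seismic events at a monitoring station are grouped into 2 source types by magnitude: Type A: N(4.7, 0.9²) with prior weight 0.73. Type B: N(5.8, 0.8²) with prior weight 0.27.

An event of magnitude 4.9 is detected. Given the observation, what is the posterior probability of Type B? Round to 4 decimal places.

The responsibility of component k is P(Z=k) f_k(x) divided by Σ_j P(Z=j) f_j(x).
Evaluate each component's likelihood at the observed value:
  L_A = 0.432458
  L_B = 0.264846
Weight by the priors:
  P(Z=A)·L_A = 0.73 × 0.432458 = 0.315695
  P(Z=B)·L_B = 0.27 × 0.264846 = 0.0715084
Marginal: 0.315695 + 0.0715084 = 0.387203
So the posterior for Type B is 0.0715084 / 0.387203 ≈ 0.1847.

0.1847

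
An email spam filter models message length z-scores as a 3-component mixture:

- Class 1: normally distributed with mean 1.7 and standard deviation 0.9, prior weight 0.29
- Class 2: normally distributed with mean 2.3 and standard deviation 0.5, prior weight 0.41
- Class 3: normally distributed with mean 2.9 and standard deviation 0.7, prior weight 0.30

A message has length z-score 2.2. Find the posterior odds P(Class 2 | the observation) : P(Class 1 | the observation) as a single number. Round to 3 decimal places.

Since P(k|x) ∝ P(Z=k) f_k(x), the posterior odds are P(Z=i) f_i(x) / (P(Z=j) f_j(x)).
Normal densities:
  f_1 = 0.37988
  f_2 = 0.782085
  f_3 = 0.345672
Odds = (0.41/0.29) × (0.782085/0.37988) = 1.41379 × 2.05877 ≈ 2.911

2.911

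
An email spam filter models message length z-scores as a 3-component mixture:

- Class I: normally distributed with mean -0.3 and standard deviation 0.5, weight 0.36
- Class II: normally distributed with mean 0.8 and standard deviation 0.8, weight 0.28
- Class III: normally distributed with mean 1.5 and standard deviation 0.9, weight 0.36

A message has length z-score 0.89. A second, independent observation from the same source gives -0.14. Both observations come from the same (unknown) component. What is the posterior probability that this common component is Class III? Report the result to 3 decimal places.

Apply Bayes' rule: the posterior for each component is proportional to its prior times its likelihood at x.
Since both observations come from the same component, the likelihood for component k is f_k(x₁)·f_k(x₂).
  L_I = [0.046982] × [0.758061] = 0.0356152
  L_II = [0.495532] × [0.250047] = 0.123906
  L_III = [0.352301] × [0.0842619] = 0.0296856
Unnormalised posteriors:
  P(Z=I)·L_I = 0.36 × 0.0356152 = 0.0128215
  P(Z=II)·L_II = 0.28 × 0.123906 = 0.0346937
  P(Z=III)·L_III = 0.36 × 0.0296856 = 0.0106868
Evidence: 0.0128215 + 0.0346937 + 0.0106868 = 0.058202
P(Class III | x₁,x₂) = 0.0106868 / 0.058202 ≈ 0.184

0.184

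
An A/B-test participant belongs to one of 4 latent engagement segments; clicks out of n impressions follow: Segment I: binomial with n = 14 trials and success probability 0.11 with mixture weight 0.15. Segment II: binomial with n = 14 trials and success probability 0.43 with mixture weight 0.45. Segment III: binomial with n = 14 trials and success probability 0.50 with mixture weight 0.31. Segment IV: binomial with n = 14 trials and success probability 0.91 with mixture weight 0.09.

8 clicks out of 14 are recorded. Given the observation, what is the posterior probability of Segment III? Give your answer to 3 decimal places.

By Bayes' theorem, P(k | x) = P(Z=k) f_k(x) / Σ_j P(Z=j) f_j(x).
Component likelihoods at x = 8 clicks out of 14:
  p_I = 3.19917e-05
  p_II = 0.120379
  p_III = 0.183289
  p_IV = 0.000750484
Prior × likelihood for each component:
  P(Z=I)·p_I = 0.15 × 3.19917e-05 = 4.79875e-06
  P(Z=II)·p_II = 0.45 × 0.120379 = 0.0541707
  P(Z=III)·p_III = 0.31 × 0.183289 = 0.0568195
  P(Z=IV)·p_IV = 0.09 × 0.000750484 = 6.75436e-05
Evidence: 4.79875e-06 + 0.0541707 + 0.0568195 + 6.75436e-05 = 0.111063
Responsibility of Segment III: 0.0568195 / 0.111063 ≈ 0.512

0.512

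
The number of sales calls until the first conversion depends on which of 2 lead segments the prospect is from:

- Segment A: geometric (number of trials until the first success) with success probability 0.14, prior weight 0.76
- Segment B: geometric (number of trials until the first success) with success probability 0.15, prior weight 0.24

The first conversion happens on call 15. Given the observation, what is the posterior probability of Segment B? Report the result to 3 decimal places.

0.223

By Bayes' theorem, P(k | x) = w_k f_k(x) / Σ_j w_j f_j(x).
Geometric probabilities:
  L_A = 0.14·(1−0.14)^14 = 0.14·0.121054 = 0.0169475
  L_B = 0.15·(1−0.15)^14 = 0.15·0.10277 = 0.0154155
Multiply by the mixture weights:
  w_A·L_A = 0.76 × 0.0169475 = 0.0128801
  w_B·L_B = 0.24 × 0.0154155 = 0.00369971
Marginal: 0.0128801 + 0.00369971 = 0.0165798
So the posterior for Segment B is 0.00369971 / 0.0165798 ≈ 0.223.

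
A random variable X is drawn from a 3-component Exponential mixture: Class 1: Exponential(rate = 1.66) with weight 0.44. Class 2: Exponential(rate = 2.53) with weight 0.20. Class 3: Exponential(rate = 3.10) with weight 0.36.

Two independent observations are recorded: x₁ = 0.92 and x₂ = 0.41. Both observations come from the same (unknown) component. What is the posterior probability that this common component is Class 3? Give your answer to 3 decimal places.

By Bayes' theorem, P(k | x) = w_k f_k(x) / Σ_j w_j f_j(x).
Since both observations come from the same component, the likelihood for component k is f_k(x₁)·f_k(x₂).
  p_1 = [1.66·e^(−1.66·0.92) = 1.66·e^(−1.5272) = 0.360457] × [0.84048] = 0.302957
  p_2 = [2.53·e^(−2.53·0.92) = 2.53·e^(−2.3276) = 0.24675] × [0.896658] = 0.22125
  p_3 = [3.10·e^(−3.10·0.92) = 3.10·e^(−2.8520) = 0.178959] × [0.869708] = 0.155642
Unnormalised posteriors:
  w_1·p_1 = 0.44 × 0.302957 = 0.133301
  w_2·p_2 = 0.20 × 0.22125 = 0.04425
  w_3·p_3 = 0.36 × 0.155642 = 0.0560312
Denominator: 0.133301 + 0.04425 + 0.0560312 = 0.233582
P(Class 3 | x₁, x₂) ≈ 0.240

0.240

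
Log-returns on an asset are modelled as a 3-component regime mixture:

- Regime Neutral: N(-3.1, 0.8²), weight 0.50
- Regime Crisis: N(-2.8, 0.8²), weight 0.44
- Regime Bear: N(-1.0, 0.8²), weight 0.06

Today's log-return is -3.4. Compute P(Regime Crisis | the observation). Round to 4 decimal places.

P(component k | x) = P(Z=k)·f_k(x) / marginal(x), where marginal(x) = Σ_j P(Z=j)·f_j(x).
Evaluate each component's likelihood at the observed value:
  L_Neutral = 0.464819
  L_Crisis = 0.376422
  L_Bear = 0.00553981
Multiply by the mixture weights:
  P(Z=Neutral)·L_Neutral = 0.50 × 0.464819 = 0.232409
  P(Z=Crisis)·L_Crisis = 0.44 × 0.376422 = 0.165626
  P(Z=Bear)·L_Bear = 0.06 × 0.00553981 = 0.000332389
Marginal: 0.232409 + 0.165626 + 0.000332389 = 0.398367
P(Regime Crisis | the observation) ≈ 0.4158

0.4158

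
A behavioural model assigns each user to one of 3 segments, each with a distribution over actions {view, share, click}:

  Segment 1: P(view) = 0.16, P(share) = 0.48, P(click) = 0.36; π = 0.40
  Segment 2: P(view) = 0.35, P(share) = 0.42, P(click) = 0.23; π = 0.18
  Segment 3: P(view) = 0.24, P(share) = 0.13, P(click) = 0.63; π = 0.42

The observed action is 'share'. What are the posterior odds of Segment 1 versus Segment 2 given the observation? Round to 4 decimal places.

Only the two components matter; the odds are (P(Z=i) f_i(x)) / (P(Z=j) f_j(x)).
Component likelihoods at x = 'share':
  p_1 = P(share | comp) = 0.48
  p_2 = P(share | comp) = 0.42
  p_3 = P(share | comp) = 0.13
Odds = (0.40/0.18) × (0.48/0.42) = 2.22222 × 1.14286 ≈ 2.5397

2.5397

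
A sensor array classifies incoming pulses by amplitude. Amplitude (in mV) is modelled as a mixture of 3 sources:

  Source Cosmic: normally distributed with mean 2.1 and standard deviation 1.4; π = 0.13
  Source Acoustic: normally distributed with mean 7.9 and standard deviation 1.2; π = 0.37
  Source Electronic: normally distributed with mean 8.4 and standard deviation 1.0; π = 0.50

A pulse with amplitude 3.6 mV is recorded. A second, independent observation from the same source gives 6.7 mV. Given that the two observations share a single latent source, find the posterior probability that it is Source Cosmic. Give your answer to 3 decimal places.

0.399

Posterior ∝ prior × likelihood, so P(k | x) ∝ π_k f_k(x); normalise over all components.
Since both observations come from the same component, the likelihood for component k is f_k(x₁)·f_k(x₂).
  f_Cosmic = [0.160511] × [0.00128967] = 0.000207007
  f_Acoustic = [0.000541375] × [0.201642] = 0.000109164
  f_Electronic = [3.9613e-06] × [0.0940491] = 3.72557e-07
Unnormalised posteriors:
  π_Cosmic·f_Cosmic = 0.13 × 0.000207007 = 2.69108e-05
  π_Acoustic·f_Acoustic = 0.37 × 0.000109164 = 4.03907e-05
  π_Electronic·f_Electronic = 0.50 × 3.72557e-07 = 1.86278e-07
Sum: 2.69108e-05 + 4.03907e-05 + 1.86278e-07 = 6.74878e-05
P(Source Cosmic | x₁, x₂) ≈ 0.399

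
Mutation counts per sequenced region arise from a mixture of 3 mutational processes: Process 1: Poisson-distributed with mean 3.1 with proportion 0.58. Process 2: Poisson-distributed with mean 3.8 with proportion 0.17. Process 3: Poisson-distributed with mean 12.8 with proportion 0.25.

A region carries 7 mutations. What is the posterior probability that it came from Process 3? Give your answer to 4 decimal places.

The responsibility of component k is w_k f_k(x) divided by Σ_j w_j f_j(x).
Component likelihoods at x = 7 mutations:
  f_1 = e^(−3.1)·3.1^7/7! = 0.0245917
  f_2 = e^(−3.8)·3.8^7/7! = 0.050785
  f_3 = e^(−12.8)·12.8^7/7! = 0.0308368
Prior × likelihood for each component:
  w_1·f_1 = 0.58 × 0.0245917 = 0.0142632
  w_2·f_2 = 0.17 × 0.050785 = 0.00863345
  w_3·f_3 = 0.25 × 0.0308368 = 0.00770921
Marginal: 0.0142632 + 0.00863345 + 0.00770921 = 0.0306058
P(Process 3 | data) ≈ 0.2519

0.2519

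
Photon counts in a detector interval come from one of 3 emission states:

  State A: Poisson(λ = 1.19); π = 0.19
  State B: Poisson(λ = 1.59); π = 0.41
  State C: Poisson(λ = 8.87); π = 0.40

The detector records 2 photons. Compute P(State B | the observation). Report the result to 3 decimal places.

0.710

The responsibility of component k is P(Z=k) f_k(x) divided by Σ_j P(Z=j) f_j(x).
Component likelihoods at x = 2 photons:
  f_A = 0.215404
  f_B = 0.257772
  f_C = 0.00552873
Weight by the priors:
  P(Z=A)·f_A = 0.19 × 0.215404 = 0.0409267
  P(Z=B)·f_B = 0.41 × 0.257772 = 0.105687
  P(Z=C)·f_C = 0.40 × 0.00552873 = 0.00221149
Marginal: 0.0409267 + 0.105687 + 0.00221149 = 0.148825
P(State B | 2 photons) ≈ 0.710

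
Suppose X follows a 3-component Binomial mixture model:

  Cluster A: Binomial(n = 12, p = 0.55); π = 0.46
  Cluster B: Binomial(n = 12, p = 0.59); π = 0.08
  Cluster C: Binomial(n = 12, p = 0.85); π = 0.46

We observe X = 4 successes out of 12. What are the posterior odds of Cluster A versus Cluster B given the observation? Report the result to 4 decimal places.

Only the two components matter; the odds are (π_i f_i(x)) / (π_j f_j(x)).
Binomial probabilities:
  p_A = 0.0761651
  p_B = 0.0478943
  p_C = 6.62233e-05
Posterior odds = (π_A·p_A) / (π_B·p_B) = (0.46·0.0761651) / (0.08·0.0478943) = 0.035036 / 0.00383155 ≈ 9.1441

9.1441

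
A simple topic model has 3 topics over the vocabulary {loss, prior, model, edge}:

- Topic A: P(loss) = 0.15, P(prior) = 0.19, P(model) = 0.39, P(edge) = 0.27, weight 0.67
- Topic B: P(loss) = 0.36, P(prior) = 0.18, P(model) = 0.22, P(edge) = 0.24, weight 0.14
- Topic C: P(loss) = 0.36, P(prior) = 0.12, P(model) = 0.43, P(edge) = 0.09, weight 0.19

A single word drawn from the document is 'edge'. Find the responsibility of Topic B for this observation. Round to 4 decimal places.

P(component k | x) = P(Z=k)·f_k(x) / marginal(x), where marginal(x) = Σ_j P(Z=j)·f_j(x).
Evaluate each component's likelihood at the observed value:
  p_A = P(edge | comp) = 0.27
  p_B = P(edge | comp) = 0.24
  p_C = P(edge | comp) = 0.09
Unnormalised posteriors:
  P(Z=A)·p_A = 0.67 × 0.27 = 0.1809
  P(Z=B)·p_B = 0.14 × 0.24 = 0.0336
  P(Z=C)·p_C = 0.19 × 0.09 = 0.0171
Sum: 0.1809 + 0.0336 + 0.0171 = 0.2316
Responsibility of Topic B: 0.0336 / 0.2316 ≈ 0.1451

0.1451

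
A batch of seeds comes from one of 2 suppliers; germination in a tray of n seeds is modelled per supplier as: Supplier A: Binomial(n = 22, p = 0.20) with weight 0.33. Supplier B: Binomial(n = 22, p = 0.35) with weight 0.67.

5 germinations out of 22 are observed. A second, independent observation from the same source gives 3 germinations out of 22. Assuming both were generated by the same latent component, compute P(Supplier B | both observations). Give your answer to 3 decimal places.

The responsibility of component k is w_k f_k(x) divided by Σ_j w_j f_j(x).
Since both observations come from the same component, the likelihood for component k is f_k(x₁)·f_k(x₂).
  p_A = [0.189756] × [0.17755] = 0.0336912
  p_B = [0.0912818] × [0.0184111] = 0.00168059
Multiply by the mixture weights:
  w_A·p_A = 0.33 × 0.0336912 = 0.0111181
  w_B·p_B = 0.67 × 0.00168059 = 0.001126
Marginal: 0.0111181 + 0.001126 = 0.0122441
Responsibility of Supplier B: 0.001126 / 0.0122441 ≈ 0.092

0.092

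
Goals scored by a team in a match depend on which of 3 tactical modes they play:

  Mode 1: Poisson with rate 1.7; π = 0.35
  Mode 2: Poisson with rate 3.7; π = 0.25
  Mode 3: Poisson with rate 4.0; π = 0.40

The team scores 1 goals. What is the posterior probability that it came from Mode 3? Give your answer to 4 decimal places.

Apply Bayes' rule: the posterior for each component is proportional to its prior times its likelihood at x.
Component likelihoods at x = 1 goals:
  L_1 = 0.310562
  L_2 = 0.091477
  L_3 = 0.0732626
Prior × likelihood for each component:
  P(Z=1)·L_1 = 0.35 × 0.310562 = 0.108697
  P(Z=2)·L_2 = 0.25 × 0.091477 = 0.0228693
  P(Z=3)·L_3 = 0.40 × 0.0732626 = 0.029305
Evidence: 0.108697 + 0.0228693 + 0.029305 = 0.160871
So the posterior for Mode 3 is 0.029305 / 0.160871 ≈ 0.1822.

0.1822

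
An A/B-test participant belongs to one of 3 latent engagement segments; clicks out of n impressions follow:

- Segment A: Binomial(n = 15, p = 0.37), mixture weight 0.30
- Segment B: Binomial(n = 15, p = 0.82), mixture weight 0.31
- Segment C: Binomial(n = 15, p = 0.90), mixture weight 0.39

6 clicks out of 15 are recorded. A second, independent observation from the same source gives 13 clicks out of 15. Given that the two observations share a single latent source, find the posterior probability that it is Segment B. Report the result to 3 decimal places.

0.791

Posterior ∝ prior × likelihood, so P(k | x) ∝ w_k f_k(x); normalise over all components.
Since both observations come from the same component, the likelihood for component k is f_k(x₁)·f_k(x₂).
  p_A = [C(15,6)·0.37^6·0.63^9 = 5005·0.00256573·0.0156338 = 0.200761] × [0.000101506] = 2.03785e-05
  p_B = [C(15,6)·0.82^6·0.18^9 = 5005·0.304007·1.98359e-07 = 0.000301814] × [0.257819] = 7.78134e-05
  p_C = [C(15,6)·0.90^6·0.10^9 = 5005·0.531441·1e-09 = 2.65986e-06] × [0.266896] = 7.09906e-07
Multiply by the mixture weights:
  w_A·p_A = 0.30 × 2.03785e-05 = 6.11355e-06
  w_B·p_B = 0.31 × 7.78134e-05 = 2.41221e-05
  w_C·p_C = 0.39 × 7.09906e-07 = 2.76863e-07
Denominator: 6.11355e-06 + 2.41221e-05 + 2.76863e-07 = 3.05126e-05
Responsibility of Segment B: 2.41221e-05 / 3.05126e-05 ≈ 0.791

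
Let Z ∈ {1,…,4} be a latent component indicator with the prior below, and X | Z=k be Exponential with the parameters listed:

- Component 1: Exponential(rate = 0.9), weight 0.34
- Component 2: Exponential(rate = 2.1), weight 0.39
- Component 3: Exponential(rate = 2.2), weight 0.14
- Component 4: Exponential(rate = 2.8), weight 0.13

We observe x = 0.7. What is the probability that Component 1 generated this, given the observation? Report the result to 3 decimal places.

0.348

P(component k | x) = π_k·f_k(x) / marginal(x), where marginal(x) = Σ_j π_j·f_j(x).
Component likelihoods at x = 0.7:
  L_1 = 0.9·e^(−0.9·0.7) = 0.9·e^(−0.6300) = 0.479333
  L_2 = 2.1·e^(−2.1·0.7) = 2.1·e^(−1.4700) = 0.482844
  L_3 = 2.2·e^(−2.2·0.7) = 2.2·e^(−1.5400) = 0.471638
  L_4 = 2.8·e^(−2.8·0.7) = 2.8·e^(−1.9600) = 0.394404
Multiply by the mixture weights:
  π_1·L_1 = 0.34 × 0.479333 = 0.162973
  π_2·L_2 = 0.39 × 0.482844 = 0.188309
  π_3·L_3 = 0.14 × 0.471638 = 0.0660294
  π_4·L_4 = 0.13 × 0.394404 = 0.0512725
Denominator: 0.162973 + 0.188309 + 0.0660294 + 0.0512725 = 0.468584
Responsibility of Component 1: 0.162973 / 0.468584 ≈ 0.348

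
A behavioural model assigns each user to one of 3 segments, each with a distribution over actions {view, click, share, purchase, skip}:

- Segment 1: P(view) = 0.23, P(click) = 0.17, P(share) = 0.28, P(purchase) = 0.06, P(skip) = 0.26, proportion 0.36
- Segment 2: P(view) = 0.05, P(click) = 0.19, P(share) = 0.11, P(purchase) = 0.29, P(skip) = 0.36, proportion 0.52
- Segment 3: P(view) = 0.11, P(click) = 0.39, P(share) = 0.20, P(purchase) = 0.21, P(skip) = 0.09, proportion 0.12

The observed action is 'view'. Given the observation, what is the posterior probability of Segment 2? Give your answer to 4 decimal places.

Posterior ∝ prior × likelihood, so P(k | x) ∝ π_k f_k(x); normalise over all components.
Evaluate each component's likelihood at the observed value:
  L_1 = P(view | comp) = 0.23
  L_2 = P(view | comp) = 0.05
  L_3 = P(view | comp) = 0.11
Weight by the priors:
  π_1·L_1 = 0.36 × 0.23 = 0.0828
  π_2·L_2 = 0.52 × 0.05 = 0.026
  π_3·L_3 = 0.12 × 0.11 = 0.0132
Sum: 0.0828 + 0.026 + 0.0132 = 0.122
So the posterior for Segment 2 is 0.026 / 0.122 ≈ 0.2131.

0.2131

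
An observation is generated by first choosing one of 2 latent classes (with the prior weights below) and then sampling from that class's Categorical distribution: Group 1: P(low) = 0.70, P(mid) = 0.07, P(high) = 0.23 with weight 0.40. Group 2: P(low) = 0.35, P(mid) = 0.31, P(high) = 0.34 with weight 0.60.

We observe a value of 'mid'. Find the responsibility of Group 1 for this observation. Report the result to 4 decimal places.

Apply Bayes' rule: the posterior for each component is proportional to its prior times its likelihood at x.
Component likelihoods at x = 'mid':
  L_1 = P(mid | comp) = 0.07
  L_2 = P(mid | comp) = 0.31
Weight by the priors:
  P(Z=1)·L_1 = 0.40 × 0.07 = 0.028
  P(Z=2)·L_2 = 0.60 × 0.31 = 0.186
Sum: 0.028 + 0.186 = 0.214
P(Group 1 | 'mid') = 0.028 / 0.214 ≈ 0.1308

0.1308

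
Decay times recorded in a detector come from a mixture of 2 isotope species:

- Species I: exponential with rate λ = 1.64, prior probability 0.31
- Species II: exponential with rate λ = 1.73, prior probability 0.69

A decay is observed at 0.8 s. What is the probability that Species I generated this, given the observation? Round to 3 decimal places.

0.314

Posterior ∝ prior × likelihood, so P(k | x) ∝ P(Z=k) f_k(x); normalise over all components.
Exponential densities:
  f_I = 1.64·e^(−1.64·0.8) = 1.64·e^(−1.3120) = 0.441621
  f_II = 1.73·e^(−1.73·0.8) = 1.73·e^(−1.3840) = 0.433493
Prior × likelihood for each component:
  P(Z=I)·f_I = 0.31 × 0.441621 = 0.136902
  P(Z=II)·f_II = 0.69 × 0.433493 = 0.29911
Evidence: 0.136902 + 0.29911 = 0.436013
So the posterior for Species I is 0.136902 / 0.436013 ≈ 0.314.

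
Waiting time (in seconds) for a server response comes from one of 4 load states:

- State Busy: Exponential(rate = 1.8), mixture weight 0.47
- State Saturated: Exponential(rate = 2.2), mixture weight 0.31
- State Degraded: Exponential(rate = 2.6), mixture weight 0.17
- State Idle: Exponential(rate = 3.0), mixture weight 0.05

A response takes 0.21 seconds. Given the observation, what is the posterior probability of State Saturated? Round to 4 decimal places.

0.3194

By Bayes' theorem, P(k | x) = π_k f_k(x) / Σ_j π_j f_j(x).
Exponential densities:
  f_Busy = 1.8·e^(−1.8·0.21) = 1.8·e^(−0.3780) = 1.23341
  f_Saturated = 2.2·e^(−2.2·0.21) = 2.2·e^(−0.4620) = 1.38605
  f_Degraded = 2.6·e^(−2.6·0.21) = 2.6·e^(−0.5460) = 1.50608
  f_Idle = 3.0·e^(−3.0·0.21) = 3.0·e^(−0.6300) = 1.59778
Unnormalised posteriors:
  π_Busy·f_Busy = 0.47 × 1.23341 = 0.579705
  π_Saturated·f_Saturated = 0.31 × 1.38605 = 0.429675
  π_Degraded·f_Degraded = 0.17 × 1.50608 = 0.256034
  π_Idle·f_Idle = 0.05 × 1.59778 = 0.0798888
Evidence: 0.579705 + 0.429675 + 0.256034 + 0.0798888 = 1.3453
P(State Saturated | the observation) ≈ 0.3194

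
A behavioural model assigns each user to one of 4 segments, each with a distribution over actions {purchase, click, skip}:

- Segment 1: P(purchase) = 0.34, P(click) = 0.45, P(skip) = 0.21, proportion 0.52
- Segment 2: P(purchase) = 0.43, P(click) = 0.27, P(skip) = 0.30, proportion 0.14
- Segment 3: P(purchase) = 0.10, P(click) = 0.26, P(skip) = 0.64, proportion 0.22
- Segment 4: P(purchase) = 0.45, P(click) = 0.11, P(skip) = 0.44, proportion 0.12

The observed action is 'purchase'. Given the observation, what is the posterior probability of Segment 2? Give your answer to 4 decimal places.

By Bayes' theorem, P(k | x) = P(Z=k) f_k(x) / Σ_j P(Z=j) f_j(x).
Evaluate each component's likelihood at the observed value:
  p_1 = P(purchase | comp) = 0.34
  p_2 = P(purchase | comp) = 0.43
  p_3 = P(purchase | comp) = 0.10
  p_4 = P(purchase | comp) = 0.45
Multiply by the mixture weights:
  P(Z=1)·p_1 = 0.52 × 0.34 = 0.1768
  P(Z=2)·p_2 = 0.14 × 0.43 = 0.0602
  P(Z=3)·p_3 = 0.22 × 0.1 = 0.022
  P(Z=4)·p_4 = 0.12 × 0.45 = 0.054
Normaliser: 0.1768 + 0.0602 + 0.022 + 0.054 = 0.313
So the posterior for Segment 2 is 0.0602 / 0.313 ≈ 0.1923.

0.1923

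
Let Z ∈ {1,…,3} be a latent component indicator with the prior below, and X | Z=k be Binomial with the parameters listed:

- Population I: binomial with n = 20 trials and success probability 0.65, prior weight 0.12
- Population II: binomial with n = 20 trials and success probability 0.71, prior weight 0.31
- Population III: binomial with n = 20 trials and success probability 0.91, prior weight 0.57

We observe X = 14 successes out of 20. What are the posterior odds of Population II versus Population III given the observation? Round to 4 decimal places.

18.8563

Only the two components matter; the odds are (w_i f_i(x)) / (w_j f_j(x)).
Component likelihoods at x = 14 successes out of 20:
  L_I = C(20,14)·0.65^14·0.35^6 = 38760·0.00240318·0.00183827 = 0.17123
  L_II = C(20,14)·0.71^14·0.29^6 = 38760·0.00827212·0.000594823 = 0.190717
  L_III = C(20,14)·0.91^14·0.09^6 = 38760·0.267042·5.31441e-07 = 0.0055007
Posterior odds = (w_II·L_II) / (w_III·L_III) = (0.31·0.190717) / (0.57·0.0055007) = 0.0591222 / 0.0031354 ≈ 18.8563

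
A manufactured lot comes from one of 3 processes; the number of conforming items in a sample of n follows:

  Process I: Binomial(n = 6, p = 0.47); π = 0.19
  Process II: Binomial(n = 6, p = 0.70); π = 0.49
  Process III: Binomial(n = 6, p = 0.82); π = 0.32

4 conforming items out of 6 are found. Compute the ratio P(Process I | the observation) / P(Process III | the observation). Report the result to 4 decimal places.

Since P(k|x) ∝ π_k f_k(x), the posterior odds are π_i f_i(x) / (π_j f_j(x)).
Binomial probabilities:
  f_I = C(6,4)·0.47^4·0.53^2 = 15·0.0487968·0.2809 = 0.205605
  f_II = C(6,4)·0.70^4·0.30^2 = 15·0.2401·0.09 = 0.324135
  f_III = C(6,4)·0.82^4·0.18^2 = 15·0.452122·0.0324 = 0.219731
Posterior odds = (π_I·f_I) / (π_III·f_III) = (0.19·0.205605) / (0.32·0.219731) = 0.039065 / 0.070314 ≈ 0.5556

0.5556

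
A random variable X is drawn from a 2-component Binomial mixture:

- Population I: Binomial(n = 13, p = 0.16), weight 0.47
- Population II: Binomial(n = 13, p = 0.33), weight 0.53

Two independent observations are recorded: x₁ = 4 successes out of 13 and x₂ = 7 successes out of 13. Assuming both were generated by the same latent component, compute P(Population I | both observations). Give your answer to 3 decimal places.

The responsibility of component k is π_k f_k(x) divided by Σ_j π_j f_j(x).
Since both observations come from the same component, the likelihood for component k is f_k(x₁)·f_k(x₂).
  f_I = [C(13,4)·0.16^4·0.84^9 = 715·0.00065536·0.208216 = 0.0975662] × [0.0016182] = 0.000157882
  f_II = [C(13,4)·0.33^4·0.67^9 = 715·0.0118592·0.0272065 = 0.230693] × [0.0661552] = 0.0152616
Prior × likelihood for each component:
  π_I·f_I = 0.47 × 0.000157882 = 7.42045e-05
  π_II·f_II = 0.53 × 0.0152616 = 0.00808862
Denominator: 7.42045e-05 + 0.00808862 = 0.00816283
So the posterior for Population I is 7.42045e-05 / 0.00816283 ≈ 0.009.

0.009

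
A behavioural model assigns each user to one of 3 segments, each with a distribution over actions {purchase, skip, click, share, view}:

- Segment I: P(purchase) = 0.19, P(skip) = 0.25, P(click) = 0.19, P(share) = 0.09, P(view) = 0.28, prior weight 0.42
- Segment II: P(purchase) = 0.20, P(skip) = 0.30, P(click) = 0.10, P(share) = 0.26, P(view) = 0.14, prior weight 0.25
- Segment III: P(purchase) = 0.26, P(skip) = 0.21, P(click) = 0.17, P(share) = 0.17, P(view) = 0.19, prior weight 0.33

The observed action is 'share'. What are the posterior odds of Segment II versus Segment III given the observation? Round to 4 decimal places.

1.1586

Since P(k|x) ∝ π_k f_k(x), the posterior odds are π_i f_i(x) / (π_j f_j(x)).
Evaluate each component's likelihood at the observed value:
  f_I = P(share | comp) = 0.09
  f_II = P(share | comp) = 0.26
  f_III = P(share | comp) = 0.17
0.065 / 0.0561 ≈ 1.1586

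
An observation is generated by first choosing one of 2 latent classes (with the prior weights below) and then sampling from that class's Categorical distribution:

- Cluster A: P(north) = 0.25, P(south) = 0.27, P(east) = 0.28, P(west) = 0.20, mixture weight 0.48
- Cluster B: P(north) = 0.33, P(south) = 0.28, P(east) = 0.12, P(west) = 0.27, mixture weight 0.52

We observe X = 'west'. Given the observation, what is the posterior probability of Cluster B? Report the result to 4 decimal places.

0.5939

Posterior ∝ prior × likelihood, so P(k | x) ∝ w_k f_k(x); normalise over all components.
Evaluate each component's likelihood at the observed value:
  L_A = P(west | comp) = 0.20
  L_B = P(west | comp) = 0.27
Multiply by the mixture weights:
  w_A·L_A = 0.48 × 0.2 = 0.096
  w_B·L_B = 0.52 × 0.27 = 0.1404
Denominator: 0.096 + 0.1404 = 0.2364
So the posterior for Cluster B is 0.1404 / 0.2364 ≈ 0.5939.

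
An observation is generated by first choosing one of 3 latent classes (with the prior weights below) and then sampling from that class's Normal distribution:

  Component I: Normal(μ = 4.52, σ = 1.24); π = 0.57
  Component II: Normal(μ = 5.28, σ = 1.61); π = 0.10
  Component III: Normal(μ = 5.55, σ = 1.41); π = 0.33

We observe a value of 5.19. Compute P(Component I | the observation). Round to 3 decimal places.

The responsibility of component k is π_k f_k(x) divided by Σ_j π_j f_j(x).
Component likelihoods at x = 5.19:
  f_I = 0.278031
  f_II = 0.247403
  f_III = 0.273864
Unnormalised posteriors:
  π_I·f_I = 0.57 × 0.278031 = 0.158477
  π_II·f_II = 0.10 × 0.247403 = 0.0247403
  π_III·f_III = 0.33 × 0.273864 = 0.0903753
Marginal: 0.158477 + 0.0247403 + 0.0903753 = 0.273593
Responsibility of Component I: 0.158477 / 0.273593 ≈ 0.579

0.579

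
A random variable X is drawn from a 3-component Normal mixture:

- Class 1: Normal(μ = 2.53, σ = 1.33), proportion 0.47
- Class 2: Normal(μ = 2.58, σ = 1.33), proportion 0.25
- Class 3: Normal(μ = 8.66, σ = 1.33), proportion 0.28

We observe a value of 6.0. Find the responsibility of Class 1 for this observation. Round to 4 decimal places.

0.2493

Posterior ∝ prior × likelihood, so P(k | x) ∝ π_k f_k(x); normalise over all components.
Evaluate each component's likelihood at the observed value:
  L_1 = (1/(1.33·√(2π)))·exp(−(6.0−2.53)²/(2·1.33²)) = 0.299957·exp(-3.40350) = 0.00997556
  L_2 = (1/(1.33·√(2π)))·exp(−(6.0−2.58)²/(2·1.33²)) = 0.299957·exp(-3.30612) = 0.0109958
  L_3 = (1/(1.33·√(2π)))·exp(−(6.0−8.66)²/(2·1.33²)) = 0.299957·exp(-2.00000) = 0.0405947
Multiply by the mixture weights:
  π_1·L_1 = 0.47 × 0.00997556 = 0.00468851
  π_2·L_2 = 0.25 × 0.0109958 = 0.00274896
  π_3·L_3 = 0.28 × 0.0405947 = 0.0113665
Denominator: 0.00468851 + 0.00274896 + 0.0113665 = 0.018804
P(Class 1 | data) ≈ 0.2493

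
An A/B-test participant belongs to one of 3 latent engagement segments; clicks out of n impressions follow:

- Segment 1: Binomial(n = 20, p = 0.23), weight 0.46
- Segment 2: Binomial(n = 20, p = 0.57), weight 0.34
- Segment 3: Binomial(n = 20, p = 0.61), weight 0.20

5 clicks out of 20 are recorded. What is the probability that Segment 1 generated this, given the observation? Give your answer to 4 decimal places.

By Bayes' theorem, P(k | x) = π_k f_k(x) / Σ_j π_j f_j(x).
Evaluate each component's likelihood at the observed value:
  p_1 = C(20,5)·0.23^5·0.77^15 = 15504·0.000643634·0.0198317 = 0.197899
  p_2 = C(20,5)·0.57^5·0.43^15 = 15504·0.0601692·3.17707e-06 = 0.00296377
  p_3 = C(20,5)·0.61^5·0.39^15 = 15504·0.0844596·7.34462e-07 = 0.00096175
Multiply by the mixture weights:
  π_1·p_1 = 0.46 × 0.197899 = 0.0910336
  π_2·p_2 = 0.34 × 0.00296377 = 0.00100768
  π_3·p_3 = 0.20 × 0.00096175 = 0.00019235
Sum: 0.0910336 + 0.00100768 + 0.00019235 = 0.0922336
P(Segment 1 | 5 clicks out of 20) = 0.0910336 / 0.0922336 ≈ 0.9870

0.9870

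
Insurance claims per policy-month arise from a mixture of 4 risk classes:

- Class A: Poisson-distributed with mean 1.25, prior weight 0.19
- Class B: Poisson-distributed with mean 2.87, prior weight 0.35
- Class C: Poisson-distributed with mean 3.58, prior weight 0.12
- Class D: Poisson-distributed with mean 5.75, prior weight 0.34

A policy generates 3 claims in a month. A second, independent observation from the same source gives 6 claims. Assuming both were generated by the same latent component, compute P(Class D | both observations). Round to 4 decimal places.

0.4966

Posterior ∝ prior × likelihood, so P(k | x) ∝ π_k f_k(x); normalise over all components.
Since both observations come from the same component, the likelihood for component k is f_k(x₁)·f_k(x₂).
  L_A = [e^(−1.25)·1.25^3/3! = 0.0932633] × [0.00151796] = 0.00014157
  L_B = [e^(−2.87)·2.87^3/3! = 0.223393] × [0.0440082] = 0.00983112
  L_C = [e^(−3.58)·3.58^3/3! = 0.213169] × [0.0815063] = 0.0173746
  L_D = [e^(−5.75)·5.75^3/3! = 0.100846] × [0.159765] = 0.0161117
Multiply by the mixture weights:
  π_A·L_A = 0.19 × 0.00014157 = 2.68982e-05
  π_B·L_B = 0.35 × 0.00983112 = 0.00344089
  π_C·L_C = 0.12 × 0.0173746 = 0.00208495
  π_D·L_D = 0.34 × 0.0161117 = 0.00547796
Sum: 2.68982e-05 + 0.00344089 + 0.00208495 + 0.00547796 = 0.0110307
Responsibility of Class D: 0.00547796 / 0.0110307 ≈ 0.4966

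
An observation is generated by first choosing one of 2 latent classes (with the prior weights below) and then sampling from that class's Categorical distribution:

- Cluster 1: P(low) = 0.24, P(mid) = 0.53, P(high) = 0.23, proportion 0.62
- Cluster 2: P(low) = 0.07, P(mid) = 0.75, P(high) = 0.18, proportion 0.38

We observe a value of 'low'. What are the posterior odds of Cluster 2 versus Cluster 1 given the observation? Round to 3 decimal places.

Since P(k|x) ∝ π_k f_k(x), the posterior odds are π_i f_i(x) / (π_j f_j(x)).
Categorical probabilities:
  p_1 = P(low | comp) = 0.24
  p_2 = P(low | comp) = 0.07
Posterior odds = (π_2·p_2) / (π_1·p_1) = (0.38·0.07) / (0.62·0.24) = 0.0266 / 0.1488 ≈ 0.179

0.179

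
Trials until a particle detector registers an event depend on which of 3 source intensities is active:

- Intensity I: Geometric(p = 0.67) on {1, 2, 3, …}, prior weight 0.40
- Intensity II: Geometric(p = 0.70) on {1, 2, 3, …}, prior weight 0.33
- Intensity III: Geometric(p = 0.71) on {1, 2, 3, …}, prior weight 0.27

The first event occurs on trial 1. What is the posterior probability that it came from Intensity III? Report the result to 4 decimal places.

The responsibility of component k is π_k f_k(x) divided by Σ_j π_j f_j(x).
Evaluate each component's likelihood at the observed value:
  L_I = 0.67
  L_II = 0.7
  L_III = 0.71
Prior × likelihood for each component:
  π_I·L_I = 0.40 × 0.67 = 0.268
  π_II·L_II = 0.33 × 0.7 = 0.231
  π_III·L_III = 0.27 × 0.71 = 0.1917
Normaliser: 0.268 + 0.231 + 0.1917 = 0.6907
Responsibility of Intensity III: 0.1917 / 0.6907 ≈ 0.2775

0.2775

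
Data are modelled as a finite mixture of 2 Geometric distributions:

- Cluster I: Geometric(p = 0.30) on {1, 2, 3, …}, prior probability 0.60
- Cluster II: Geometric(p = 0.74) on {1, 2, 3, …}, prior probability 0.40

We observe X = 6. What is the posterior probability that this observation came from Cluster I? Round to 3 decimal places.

P(component k | x) = P(Z=k)·f_k(x) / marginal(x), where marginal(x) = Σ_j P(Z=j)·f_j(x).
Component likelihoods at x = 6:
  p_I = 0.30·(1−0.30)^5 = 0.30·0.16807 = 0.050421
  p_II = 0.74·(1−0.74)^5 = 0.74·0.00118814 = 0.000879222
Weight by the priors:
  P(Z=I)·p_I = 0.60 × 0.050421 = 0.0302526
  P(Z=II)·p_II = 0.40 × 0.000879222 = 0.000351689
Evidence: 0.0302526 + 0.000351689 = 0.0306043
Responsibility of Cluster I: 0.0302526 / 0.0306043 ≈ 0.989

0.989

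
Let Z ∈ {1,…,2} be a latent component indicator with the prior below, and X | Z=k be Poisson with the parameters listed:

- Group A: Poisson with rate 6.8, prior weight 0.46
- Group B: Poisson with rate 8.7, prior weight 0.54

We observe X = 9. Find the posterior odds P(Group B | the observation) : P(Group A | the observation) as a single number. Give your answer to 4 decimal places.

1.6128

Since P(k|x) ∝ π_k f_k(x), the posterior odds are π_i f_i(x) / (π_j f_j(x)).
Poisson probabilities:
  L_A = 0.0954146
  L_B = 0.131084
0.0707851 / 0.0438907 ≈ 1.6128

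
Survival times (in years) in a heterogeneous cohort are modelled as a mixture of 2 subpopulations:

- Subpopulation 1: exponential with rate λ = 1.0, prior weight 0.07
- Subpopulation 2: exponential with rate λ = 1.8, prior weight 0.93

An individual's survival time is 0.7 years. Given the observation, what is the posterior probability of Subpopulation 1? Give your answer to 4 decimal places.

0.0682

P(component k | x) = π_k·f_k(x) / marginal(x), where marginal(x) = Σ_j π_j·f_j(x).
Evaluate each component's likelihood at the observed value:
  p_1 = 1.0·e^(−1.0·0.7) = 1.0·e^(−0.7000) = 0.496585
  p_2 = 1.8·e^(−1.8·0.7) = 1.8·e^(−1.2600) = 0.510577
Prior × likelihood for each component:
  π_1·p_1 = 0.07 × 0.496585 = 0.034761
  π_2·p_2 = 0.93 × 0.510577 = 0.474837
Normaliser: 0.034761 + 0.474837 = 0.509598
Responsibility of Subpopulation 1: 0.034761 / 0.509598 ≈ 0.0682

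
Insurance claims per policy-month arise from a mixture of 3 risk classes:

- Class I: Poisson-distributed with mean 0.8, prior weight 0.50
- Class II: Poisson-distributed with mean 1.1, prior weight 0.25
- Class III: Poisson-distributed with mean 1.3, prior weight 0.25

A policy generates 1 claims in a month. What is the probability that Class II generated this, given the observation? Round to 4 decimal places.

By Bayes' theorem, P(k | x) = π_k f_k(x) / Σ_j π_j f_j(x).
Poisson probabilities:
  p_I = 0.359463
  p_II = 0.366158
  p_III = 0.354291
Multiply by the mixture weights:
  π_I·p_I = 0.50 × 0.359463 = 0.179732
  π_II·p_II = 0.25 × 0.366158 = 0.0915395
  π_III·p_III = 0.25 × 0.354291 = 0.0885728
Evidence: 0.179732 + 0.0915395 + 0.0885728 = 0.359844
P(Class II | 1 claims) = 0.0915395 / 0.359844 ≈ 0.2544

0.2544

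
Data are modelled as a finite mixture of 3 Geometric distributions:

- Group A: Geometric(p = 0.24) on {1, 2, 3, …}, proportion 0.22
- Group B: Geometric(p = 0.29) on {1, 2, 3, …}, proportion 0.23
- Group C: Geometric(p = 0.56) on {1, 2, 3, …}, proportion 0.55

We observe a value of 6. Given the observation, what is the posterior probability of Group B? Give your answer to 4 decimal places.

0.3945

The responsibility of component k is w_k f_k(x) divided by Σ_j w_j f_j(x).
Geometric probabilities:
  L_A = 0.0608526
  L_B = 0.0523227
  L_C = 0.00923531
Unnormalised posteriors:
  w_A·L_A = 0.22 × 0.0608526 = 0.0133876
  w_B·L_B = 0.23 × 0.0523227 = 0.0120342
  w_C·L_C = 0.55 × 0.00923531 = 0.00507942
Marginal: 0.0133876 + 0.0120342 + 0.00507942 = 0.0305012
Responsibility of Group B: 0.0120342 / 0.0305012 ≈ 0.3945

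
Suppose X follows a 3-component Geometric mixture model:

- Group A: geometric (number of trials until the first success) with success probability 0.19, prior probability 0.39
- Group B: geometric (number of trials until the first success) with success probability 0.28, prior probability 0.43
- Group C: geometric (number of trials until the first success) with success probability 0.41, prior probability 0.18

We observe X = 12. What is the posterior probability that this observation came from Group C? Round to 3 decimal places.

By Bayes' theorem, P(k | x) = w_k f_k(x) / Σ_j w_j f_j(x).
Evaluate each component's likelihood at the observed value:
  L_A = 0.19·(1−0.19)^11 = 0.19·0.0984771 = 0.0187106
  L_B = 0.28·(1−0.28)^11 = 0.28·0.0269561 = 0.00754771
  L_C = 0.41·(1−0.41)^11 = 0.41·0.00301559 = 0.00123639
Weight by the priors:
  w_A·L_A = 0.39 × 0.0187106 = 0.00729715
  w_B·L_B = 0.43 × 0.00754771 = 0.00324552
  w_C·L_C = 0.18 × 0.00123639 = 0.00022255
Sum: 0.00729715 + 0.00324552 + 0.00022255 = 0.0107652
P(Group C | 12) = 0.00022255 / 0.0107652 ≈ 0.021

0.021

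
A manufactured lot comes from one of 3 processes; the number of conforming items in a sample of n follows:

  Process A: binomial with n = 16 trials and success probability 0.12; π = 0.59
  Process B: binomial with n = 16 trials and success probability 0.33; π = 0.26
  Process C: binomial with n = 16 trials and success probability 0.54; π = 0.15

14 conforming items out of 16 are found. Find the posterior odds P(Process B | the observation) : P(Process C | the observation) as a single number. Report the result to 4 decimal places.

Since P(k|x) ∝ π_k f_k(x), the posterior odds are π_i f_i(x) / (π_j f_j(x)).
Component likelihoods at x = 14 conforming items out of 16:
  p_A = C(16,14)·0.12^14·0.88^2 = 120·1.28392e-13·0.7744 = 1.19312e-11
  p_B = C(16,14)·0.33^14·0.67^2 = 120·1.81633e-07·0.4489 = 9.78422e-06
  p_C = C(16,14)·0.54^14·0.46^2 = 120·0.000179272·0.2116 = 0.00455208
Odds = (0.26/0.15) × (9.78422e-06/0.00455208) = 1.73333 × 0.0021494 ≈ 0.0037

0.0037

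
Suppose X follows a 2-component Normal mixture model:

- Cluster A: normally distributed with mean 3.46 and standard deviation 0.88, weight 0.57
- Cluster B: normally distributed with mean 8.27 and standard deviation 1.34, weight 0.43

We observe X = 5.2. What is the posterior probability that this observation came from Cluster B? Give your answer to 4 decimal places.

The responsibility of component k is π_k f_k(x) divided by Σ_j π_j f_j(x).
Evaluate each component's likelihood at the observed value:
  L_A = (1/(0.88·√(2π)))·exp(−(5.2−3.46)²/(2·0.88²)) = 0.453344·exp(-1.95480) = 0.0641899
  L_B = (1/(1.34·√(2π)))·exp(−(5.2−8.27)²/(2·1.34²)) = 0.297718·exp(-2.62444) = 0.0215786
Multiply by the mixture weights:
  π_A·L_A = 0.57 × 0.0641899 = 0.0365883
  π_B·L_B = 0.43 × 0.0215786 = 0.00927882
Evidence: 0.0365883 + 0.00927882 = 0.0458671
P(Cluster B | data) = 0.00927882 / 0.0458671 ≈ 0.2023

0.2023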